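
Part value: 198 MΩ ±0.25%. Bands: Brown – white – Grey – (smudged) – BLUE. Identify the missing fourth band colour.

blue

198000000 Ω = 198 × 10^6.
The fourth band is the multiplier, 10^6, which is blue.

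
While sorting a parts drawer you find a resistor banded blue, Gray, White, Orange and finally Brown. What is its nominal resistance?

689000 Ω

Blue → 6 (first significant figure)
Grey → 8 (second significant figure)
White → 9 (third significant figure)
Orange → ×10^3 multiplier
689 × 1000 = 689000 Ω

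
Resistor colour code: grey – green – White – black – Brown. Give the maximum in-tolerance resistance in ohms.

867.59 Ω

Grey → 8 (first significant figure)
Green → 5 (second significant figure)
White → 9 (third significant figure)
Black → ×1 multiplier
Brown → ±1% tolerance
859 × 1 = 859 Ω
Maximum = 859 × (1 + 1/100) = 867.59 Ω.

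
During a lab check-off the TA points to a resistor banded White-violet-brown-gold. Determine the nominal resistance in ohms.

White → 9 (first significant figure)
Violet → 7 (second significant figure)
Brown → ×10 multiplier
97 × 10 = 970 Ω

970 Ω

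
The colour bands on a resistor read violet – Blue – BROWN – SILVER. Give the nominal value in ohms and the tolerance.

760 Ω ±10%

Violet → 7 (first significant figure)
Blue → 6 (second significant figure)
Brown → ×10 multiplier
Silver → ±10% tolerance
76 × 10 = 760 Ω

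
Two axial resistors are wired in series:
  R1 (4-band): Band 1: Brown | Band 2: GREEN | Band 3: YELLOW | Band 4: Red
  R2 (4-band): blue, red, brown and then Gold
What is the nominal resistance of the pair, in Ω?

150620 Ω

R1: brown, green → 15; yellow ×10^4 → 150000 Ω.
R2: blue, red → 62; brown ×10 → 620 Ω.
Series: 150000 + 620 = 150620 Ω.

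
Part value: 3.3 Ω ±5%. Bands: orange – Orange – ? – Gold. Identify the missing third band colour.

3.3 Ω = 33 × 10^-1.
The third band is the multiplier, 10^-1, which is gold.

gold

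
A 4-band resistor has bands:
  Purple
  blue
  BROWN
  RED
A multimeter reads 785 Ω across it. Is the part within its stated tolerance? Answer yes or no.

no

Violet → 7 (first significant figure)
Blue → 6 (second significant figure)
Brown → ×10 multiplier
Red → ±2% tolerance
76 × 10 = 760 Ω
Allowed range: 744.8 Ω to 775.2 Ω.
785 Ω lies outside that range.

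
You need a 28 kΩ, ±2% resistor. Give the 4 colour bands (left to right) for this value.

28000 Ω = 28 × 10^3.
2 → red
8 → grey
Multiplier 10^3 → orange.
±2% tolerance → red.

red, grey, orange, red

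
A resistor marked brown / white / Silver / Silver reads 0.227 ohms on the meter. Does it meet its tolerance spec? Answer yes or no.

Brown → 1 (first significant figure)
White → 9 (second significant figure)
Silver → ×0.01 multiplier
Silver → ±10% tolerance
19 × 0.01 = 0.19 Ω
Allowed range: 0.171 Ω to 0.209 Ω.
0.227 ohms lies outside that range.

no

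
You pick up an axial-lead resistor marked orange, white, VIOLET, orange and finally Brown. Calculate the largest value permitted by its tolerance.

400970 Ω

Orange → 3 (first significant figure)
White → 9 (second significant figure)
Violet → 7 (third significant figure)
Orange → ×10^3 multiplier
Brown → ±1% tolerance
397 × 1000 = 397000 Ω
Largest = 397000 × (1 + 1/100) = 400970 Ω.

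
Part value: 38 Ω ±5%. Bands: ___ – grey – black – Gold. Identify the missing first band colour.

38 Ω = 38 × 10^0.
The first band gives digit 3 of the significand, and 3 is orange.

orange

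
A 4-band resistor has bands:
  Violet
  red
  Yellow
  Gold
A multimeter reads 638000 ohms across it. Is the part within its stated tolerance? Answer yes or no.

no

Violet → 7 (first significant figure)
Red → 2 (second significant figure)
Yellow → ×10^4 multiplier
Gold → ±5% tolerance
72 × 10000 = 720000 Ω
Allowed range: 684000 Ω to 756000 Ω.
638000 ohms lies outside that range.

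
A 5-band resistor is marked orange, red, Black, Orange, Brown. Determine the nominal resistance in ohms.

320000 Ω

Orange → 3 (first significant figure)
Red → 2 (second significant figure)
Black → 0 (third significant figure)
Orange → ×10^3 multiplier
320 × 1000 = 320000 Ω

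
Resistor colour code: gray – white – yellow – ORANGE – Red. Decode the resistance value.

Grey → 8 (first significant figure)
White → 9 (second significant figure)
Yellow → 4 (third significant figure)
Orange → ×10^3 multiplier
894 × 1000 = 894000 Ω

894000 Ω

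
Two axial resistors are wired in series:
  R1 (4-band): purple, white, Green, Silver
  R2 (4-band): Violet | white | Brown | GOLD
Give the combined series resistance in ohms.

7900790 Ω

R1: violet, white → 79; green ×10^5 → 7900000 Ω.
R2: violet, white → 79; brown ×10 → 790 Ω.
Series: 7900000 + 790 = 7900790 Ω.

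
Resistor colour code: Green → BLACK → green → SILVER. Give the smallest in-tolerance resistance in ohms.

4500000 Ω

Green → 5 (first significant figure)
Black → 0 (second significant figure)
Green → ×10^5 multiplier
Silver → ±10% tolerance
50 × 100000 = 5000000 Ω
Smallest = 5000000 × (1 − 10/100) = 4500000 Ω.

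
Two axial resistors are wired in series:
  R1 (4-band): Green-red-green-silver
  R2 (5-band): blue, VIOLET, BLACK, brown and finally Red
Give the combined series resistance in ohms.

5206700 Ω

R1: green, red → 52; green ×10^5 → 5200000 Ω.
R2: blue, violet, black → 670; brown ×10 → 6700 Ω.
Series: 5200000 + 6700 = 5206700 Ω.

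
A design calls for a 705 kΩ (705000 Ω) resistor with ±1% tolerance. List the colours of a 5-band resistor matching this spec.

705000 Ω = 705 × 10^3.
7 → violet
0 → black
5 → green
Multiplier 10^3 → orange.
±1% tolerance → brown.

violet, black, green, orange, brown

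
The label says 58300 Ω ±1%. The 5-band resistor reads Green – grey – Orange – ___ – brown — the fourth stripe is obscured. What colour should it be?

58300 Ω = 583 × 10^2.
The fourth band is the multiplier, 10^2, which is red.

red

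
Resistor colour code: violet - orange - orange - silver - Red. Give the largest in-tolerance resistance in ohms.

Violet → 7 (first significant figure)
Orange → 3 (second significant figure)
Orange → 3 (third significant figure)
Silver → ×0.01 multiplier
Red → ±2% tolerance
733 × 0.01 = 7.33 Ω
Largest = 7.33 × (1 + 2/100) = 7.4766 Ω.

7.4766 Ω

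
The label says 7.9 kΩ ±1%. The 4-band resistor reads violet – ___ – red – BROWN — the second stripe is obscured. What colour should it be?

white

7900 Ω = 79 × 10^2.
The second band gives digit 9 of the significand, and 9 is white.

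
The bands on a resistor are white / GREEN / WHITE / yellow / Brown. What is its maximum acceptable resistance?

White → 9 (first significant figure)
Green → 5 (second significant figure)
White → 9 (third significant figure)
Yellow → ×10^4 multiplier
Brown → ±1% tolerance
959 × 10000 = 9590000 Ω
Maximum = 9590000 × (1 + 1/100) = 9685900 Ω.

9685900 Ω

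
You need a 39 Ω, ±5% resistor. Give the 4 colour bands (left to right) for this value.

orange, white, black, gold

39 Ω = 39 × 10^0.
3 → orange
9 → white
Multiplier 10^0 → black.
±5% tolerance → gold.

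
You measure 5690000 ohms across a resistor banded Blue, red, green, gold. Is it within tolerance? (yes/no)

no

Blue → 6 (first significant figure)
Red → 2 (second significant figure)
Green → ×10^5 multiplier
Gold → ±5% tolerance
62 × 100000 = 6200000 Ω
Allowed range: 5890000 Ω to 6510000 Ω.
5690000 ohms lies outside that range.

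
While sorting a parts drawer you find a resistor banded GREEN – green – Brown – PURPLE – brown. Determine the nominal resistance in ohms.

5510000000 Ω

Green → 5 (first significant figure)
Green → 5 (second significant figure)
Brown → 1 (third significant figure)
Violet → ×10^7 multiplier
551 × 10000000 = 5510000000 Ω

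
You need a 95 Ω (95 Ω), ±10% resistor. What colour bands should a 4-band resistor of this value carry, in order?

95 Ω = 95 × 10^0.
9 → white
5 → green
Multiplier 10^0 → black.
±10% tolerance → silver.

white, green, black, silver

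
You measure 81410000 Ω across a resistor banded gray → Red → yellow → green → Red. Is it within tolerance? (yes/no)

Grey → 8 (first significant figure)
Red → 2 (second significant figure)
Yellow → 4 (third significant figure)
Green → ×10^5 multiplier
Red → ±2% tolerance
824 × 100000 = 82400000 Ω
Allowed range: 80752000 Ω to 84048000 Ω.
81410000 Ω lies inside that range.

yes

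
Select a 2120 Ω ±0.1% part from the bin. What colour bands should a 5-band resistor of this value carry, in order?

2120 Ω = 212 × 10^1.
2 → red
1 → brown
2 → red
Multiplier 10^1 → brown.
±0.1% tolerance → violet.

red, brown, red, brown, violet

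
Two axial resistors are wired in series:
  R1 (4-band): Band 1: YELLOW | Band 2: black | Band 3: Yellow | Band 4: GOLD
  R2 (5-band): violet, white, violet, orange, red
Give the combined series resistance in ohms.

R1: yellow, black → 40; yellow ×10^4 → 400000 Ω.
R2: violet, white, violet → 797; orange ×10^3 → 797000 Ω.
Series: 400000 + 797000 = 1197000 Ω.

1197000 Ω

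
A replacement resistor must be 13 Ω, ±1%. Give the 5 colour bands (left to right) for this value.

brown, orange, black, gold, brown

13 Ω = 130 × 10^-1.
1 → brown
3 → orange
0 → black
Multiplier 10^-1 → gold.
±1% tolerance → brown.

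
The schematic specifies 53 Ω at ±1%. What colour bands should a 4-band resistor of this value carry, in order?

53 Ω = 53 × 10^0.
5 → green
3 → orange
Multiplier 10^0 → black.
±1% tolerance → brown.

green, orange, black, brown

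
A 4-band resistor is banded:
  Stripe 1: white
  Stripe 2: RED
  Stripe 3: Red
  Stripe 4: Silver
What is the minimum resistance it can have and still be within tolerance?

8280 Ω

White → 9 (first significant figure)
Red → 2 (second significant figure)
Red → ×10^2 multiplier
Silver → ±10% tolerance
92 × 100 = 9200 Ω
Minimum = 9200 × (1 − 10/100) = 8280 Ω.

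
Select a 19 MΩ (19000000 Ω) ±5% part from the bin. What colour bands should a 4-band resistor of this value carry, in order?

19000000 Ω = 19 × 10^6.
1 → brown
9 → white
Multiplier 10^6 → blue.
±5% tolerance → gold.

brown, white, blue, gold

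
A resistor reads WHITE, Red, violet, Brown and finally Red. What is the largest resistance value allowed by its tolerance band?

9455.4 Ω

White → 9 (first significant figure)
Red → 2 (second significant figure)
Violet → 7 (third significant figure)
Brown → ×10 multiplier
Red → ±2% tolerance
927 × 10 = 9270 Ω
Largest = 9270 × (1 + 2/100) = 9455.4 Ω.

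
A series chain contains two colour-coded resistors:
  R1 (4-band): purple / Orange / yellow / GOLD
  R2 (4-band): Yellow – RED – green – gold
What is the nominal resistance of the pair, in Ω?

4930000 Ω

R1: violet, orange → 73; yellow ×10^4 → 730000 Ω.
R2: yellow, red → 42; green ×10^5 → 4200000 Ω.
Series: 730000 + 4200000 = 4930000 Ω.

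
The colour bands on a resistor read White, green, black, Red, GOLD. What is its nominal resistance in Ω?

95000 Ω

White → 9 (first significant figure)
Green → 5 (second significant figure)
Black → 0 (third significant figure)
Red → ×10^2 multiplier
950 × 100 = 95000 Ω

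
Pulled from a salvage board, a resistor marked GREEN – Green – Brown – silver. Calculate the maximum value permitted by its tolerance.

Green → 5 (first significant figure)
Green → 5 (second significant figure)
Brown → ×10 multiplier
Silver → ±10% tolerance
55 × 10 = 550 Ω
Maximum = 550 × (1 + 10/100) = 605 Ω.

605 Ω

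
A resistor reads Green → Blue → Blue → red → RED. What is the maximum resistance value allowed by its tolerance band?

Green → 5 (first significant figure)
Blue → 6 (second significant figure)
Blue → 6 (third significant figure)
Red → ×10^2 multiplier
Red → ±2% tolerance
566 × 100 = 56600 Ω
Maximum = 56600 × (1 + 2/100) = 57732 Ω.

57732 Ω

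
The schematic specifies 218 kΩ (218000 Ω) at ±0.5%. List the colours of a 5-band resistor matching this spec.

218000 Ω = 218 × 10^3.
2 → red
1 → brown
8 → grey
Multiplier 10^3 → orange.
±0.5% tolerance → green.

red, brown, grey, orange, green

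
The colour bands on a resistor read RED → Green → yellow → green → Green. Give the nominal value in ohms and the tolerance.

Red → 2 (first significant figure)
Green → 5 (second significant figure)
Yellow → 4 (third significant figure)
Green → ×10^5 multiplier
Green → ±0.5% tolerance
254 × 100000 = 25400000 Ω

25400000 Ω ±0.5%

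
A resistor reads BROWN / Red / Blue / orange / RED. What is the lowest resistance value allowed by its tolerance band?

123480 Ω

Brown → 1 (first significant figure)
Red → 2 (second significant figure)
Blue → 6 (third significant figure)
Orange → ×10^3 multiplier
Red → ±2% tolerance
126 × 1000 = 126000 Ω
Lowest = 126000 × (1 − 2/100) = 123480 Ω.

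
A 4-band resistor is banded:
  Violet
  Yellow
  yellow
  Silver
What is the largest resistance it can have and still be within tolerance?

Violet → 7 (first significant figure)
Yellow → 4 (second significant figure)
Yellow → ×10^4 multiplier
Silver → ±10% tolerance
74 × 10000 = 740000 Ω
Largest = 740000 × (1 + 10/100) = 814000 Ω.

814000 Ω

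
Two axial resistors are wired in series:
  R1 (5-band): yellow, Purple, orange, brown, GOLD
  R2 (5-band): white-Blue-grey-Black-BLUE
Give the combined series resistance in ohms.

5698 Ω

R1: yellow, violet, orange → 473; brown ×10 → 4730 Ω.
R2: white, blue, grey → 968; black ×1 → 968 Ω.
Series: 4730 + 968 = 5698 Ω.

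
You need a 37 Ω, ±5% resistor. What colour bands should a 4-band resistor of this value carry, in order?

orange, violet, black, gold

37 Ω = 37 × 10^0.
3 → orange
7 → violet
Multiplier 10^0 → black.
±5% tolerance → gold.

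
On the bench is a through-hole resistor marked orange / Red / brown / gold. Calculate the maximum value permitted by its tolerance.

Orange → 3 (first significant figure)
Red → 2 (second significant figure)
Brown → ×10 multiplier
Gold → ±5% tolerance
32 × 10 = 320 Ω
Maximum = 320 × (1 + 5/100) = 336 Ω.

336 Ω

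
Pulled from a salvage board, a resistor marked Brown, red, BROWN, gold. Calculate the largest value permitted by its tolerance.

126 Ω

Brown → 1 (first significant figure)
Red → 2 (second significant figure)
Brown → ×10 multiplier
Gold → ±5% tolerance
12 × 10 = 120 Ω
Largest = 120 × (1 + 5/100) = 126 Ω.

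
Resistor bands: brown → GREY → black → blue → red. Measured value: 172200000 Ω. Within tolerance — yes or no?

Brown → 1 (first significant figure)
Grey → 8 (second significant figure)
Black → 0 (third significant figure)
Blue → ×10^6 multiplier
Red → ±2% tolerance
180 × 1000000 = 180000000 Ω
Allowed range: 176400000 Ω to 183600000 Ω.
172200000 Ω lies outside that range.

no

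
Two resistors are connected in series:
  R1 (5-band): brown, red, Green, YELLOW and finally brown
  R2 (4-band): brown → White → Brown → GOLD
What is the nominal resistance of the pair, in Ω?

R1: brown, red, green → 125; yellow ×10^4 → 1250000 Ω.
R2: brown, white → 19; brown ×10 → 190 Ω.
Series: 1250000 + 190 = 1250190 Ω.

1250190 Ω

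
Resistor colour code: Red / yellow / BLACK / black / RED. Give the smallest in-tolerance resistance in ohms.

235.2 Ω

Red → 2 (first significant figure)
Yellow → 4 (second significant figure)
Black → 0 (third significant figure)
Black → ×1 multiplier
Red → ±2% tolerance
240 × 1 = 240 Ω
Smallest = 240 × (1 − 2/100) = 235.2 Ω.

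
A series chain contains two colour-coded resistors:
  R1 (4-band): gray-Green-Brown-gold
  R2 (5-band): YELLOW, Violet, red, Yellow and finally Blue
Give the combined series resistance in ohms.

R1: grey, green → 85; brown ×10 → 850 Ω.
R2: yellow, violet, red → 472; yellow ×10^4 → 4720000 Ω.
Series: 850 + 4720000 = 4720850 Ω.

4720850 Ω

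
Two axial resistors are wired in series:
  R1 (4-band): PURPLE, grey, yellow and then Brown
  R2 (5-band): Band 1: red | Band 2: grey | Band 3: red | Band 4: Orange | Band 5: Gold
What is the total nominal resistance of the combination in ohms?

1062000 Ω

R1: violet, grey → 78; yellow ×10^4 → 780000 Ω.
R2: red, grey, red → 282; orange ×10^3 → 282000 Ω.
Series: 780000 + 282000 = 1062000 Ω.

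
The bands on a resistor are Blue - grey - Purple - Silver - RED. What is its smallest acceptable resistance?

Blue → 6 (first significant figure)
Grey → 8 (second significant figure)
Violet → 7 (third significant figure)
Silver → ×0.01 multiplier
Red → ±2% tolerance
687 × 0.01 = 6.87 Ω
Smallest = 6.87 × (1 − 2/100) = 6.7326 Ω.

6.7326 Ω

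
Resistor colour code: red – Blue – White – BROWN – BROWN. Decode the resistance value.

Red → 2 (first significant figure)
Blue → 6 (second significant figure)
White → 9 (third significant figure)
Brown → ×10 multiplier
269 × 10 = 2690 Ω

2690 Ω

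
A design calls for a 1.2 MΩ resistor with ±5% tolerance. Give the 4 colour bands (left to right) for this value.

1200000 Ω = 12 × 10^5.
1 → brown
2 → red
Multiplier 10^5 → green.
±5% tolerance → gold.

brown, red, green, gold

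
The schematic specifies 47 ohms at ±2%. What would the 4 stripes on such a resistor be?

47 Ω = 47 × 10^0.
4 → yellow
7 → violet
Multiplier 10^0 → black.
±2% tolerance → red.

yellow, violet, black, red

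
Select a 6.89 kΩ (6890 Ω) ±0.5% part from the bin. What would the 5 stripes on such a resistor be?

6890 Ω = 689 × 10^1.
6 → blue
8 → grey
9 → white
Multiplier 10^1 → brown.
±0.5% tolerance → green.

blue, grey, white, brown, green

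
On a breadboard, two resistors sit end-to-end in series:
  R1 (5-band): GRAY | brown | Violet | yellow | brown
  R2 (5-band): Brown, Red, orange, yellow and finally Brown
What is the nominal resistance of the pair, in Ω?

R1: grey, brown, violet → 817; yellow ×10^4 → 8170000 Ω.
R2: brown, red, orange → 123; yellow ×10^4 → 1230000 Ω.
Series: 8170000 + 1230000 = 9400000 Ω.

9400000 Ω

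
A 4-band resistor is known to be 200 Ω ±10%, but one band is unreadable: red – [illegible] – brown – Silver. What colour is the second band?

black

200 Ω = 20 × 10^1.
The second band gives digit 0 of the significand, and 0 is black.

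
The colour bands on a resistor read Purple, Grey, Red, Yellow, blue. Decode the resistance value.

Violet → 7 (first significant figure)
Grey → 8 (second significant figure)
Red → 2 (third significant figure)
Yellow → ×10^4 multiplier
782 × 10000 = 7820000 Ω

7820000 Ω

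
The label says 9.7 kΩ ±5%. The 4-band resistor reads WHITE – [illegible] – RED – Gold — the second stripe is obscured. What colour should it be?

9700 Ω = 97 × 10^2.
The second band gives digit 7 of the significand, and 7 is violet.

violet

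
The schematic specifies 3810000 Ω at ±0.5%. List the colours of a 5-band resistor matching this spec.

orange, grey, brown, yellow, green

3810000 Ω = 381 × 10^4.
3 → orange
8 → grey
1 → brown
Multiplier 10^4 → yellow.
±0.5% tolerance → green.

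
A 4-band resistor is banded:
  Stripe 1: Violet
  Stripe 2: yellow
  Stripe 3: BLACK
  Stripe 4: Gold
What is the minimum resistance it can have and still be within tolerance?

70.3 Ω

Violet → 7 (first significant figure)
Yellow → 4 (second significant figure)
Black → ×1 multiplier
Gold → ±5% tolerance
74 × 1 = 74 Ω
Minimum = 74 × (1 − 5/100) = 70.3 Ω.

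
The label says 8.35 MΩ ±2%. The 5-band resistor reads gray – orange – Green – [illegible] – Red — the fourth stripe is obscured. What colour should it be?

yellow

8350000 Ω = 835 × 10^4.
The fourth band is the multiplier, 10^4, which is yellow.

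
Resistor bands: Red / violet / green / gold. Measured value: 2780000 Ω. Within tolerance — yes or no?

Red → 2 (first significant figure)
Violet → 7 (second significant figure)
Green → ×10^5 multiplier
Gold → ±5% tolerance
27 × 100000 = 2700000 Ω
Allowed range: 2565000 Ω to 2835000 Ω.
2780000 Ω lies inside that range.

yes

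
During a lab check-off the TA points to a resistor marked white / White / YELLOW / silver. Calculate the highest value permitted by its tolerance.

White → 9 (first significant figure)
White → 9 (second significant figure)
Yellow → ×10^4 multiplier
Silver → ±10% tolerance
99 × 10000 = 990000 Ω
Highest = 990000 × (1 + 10/100) = 1089000 Ω.

1089000 Ω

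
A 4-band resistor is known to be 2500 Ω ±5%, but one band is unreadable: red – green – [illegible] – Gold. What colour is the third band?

red

2500 Ω = 25 × 10^2.
The third band is the multiplier, 10^2, which is red.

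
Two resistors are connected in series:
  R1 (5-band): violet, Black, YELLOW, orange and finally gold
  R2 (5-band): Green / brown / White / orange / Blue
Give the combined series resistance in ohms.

1223000 Ω

R1: violet, black, yellow → 704; orange ×10^3 → 704000 Ω.
R2: green, brown, white → 519; orange ×10^3 → 519000 Ω.
Series: 704000 + 519000 = 1223000 Ω.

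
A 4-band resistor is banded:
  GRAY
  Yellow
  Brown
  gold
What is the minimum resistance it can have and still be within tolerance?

Grey → 8 (first significant figure)
Yellow → 4 (second significant figure)
Brown → ×10 multiplier
Gold → ±5% tolerance
84 × 10 = 840 Ω
Minimum = 840 × (1 − 5/100) = 798 Ω.

798 Ω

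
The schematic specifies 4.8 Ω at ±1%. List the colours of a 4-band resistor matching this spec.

yellow, grey, gold, brown

4.8 Ω = 48 × 10^-1.
4 → yellow
8 → grey
Multiplier 10^-1 → gold.
±1% tolerance → brown.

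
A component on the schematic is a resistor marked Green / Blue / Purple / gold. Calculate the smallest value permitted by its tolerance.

532000000 Ω

Green → 5 (first significant figure)
Blue → 6 (second significant figure)
Violet → ×10^7 multiplier
Gold → ±5% tolerance
56 × 10000000 = 560000000 Ω
Smallest = 560000000 × (1 − 5/100) = 532000000 Ω.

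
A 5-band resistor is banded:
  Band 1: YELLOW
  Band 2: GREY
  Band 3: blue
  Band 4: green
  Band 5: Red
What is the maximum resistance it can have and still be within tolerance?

Yellow → 4 (first significant figure)
Grey → 8 (second significant figure)
Blue → 6 (third significant figure)
Green → ×10^5 multiplier
Red → ±2% tolerance
486 × 100000 = 48600000 Ω
Maximum = 48600000 × (1 + 2/100) = 49572000 Ω.

49572000 Ω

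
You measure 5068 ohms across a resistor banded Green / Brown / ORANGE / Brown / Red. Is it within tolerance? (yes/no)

yes

Green → 5 (first significant figure)
Brown → 1 (second significant figure)
Orange → 3 (third significant figure)
Brown → ×10 multiplier
Red → ±2% tolerance
513 × 10 = 5130 Ω
Allowed range: 5027.4 Ω to 5232.6 Ω.
5068 ohms lies inside that range.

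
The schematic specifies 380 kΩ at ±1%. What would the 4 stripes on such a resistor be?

380000 Ω = 38 × 10^4.
3 → orange
8 → grey
Multiplier 10^4 → yellow.
±1% tolerance → brown.

orange, grey, yellow, brown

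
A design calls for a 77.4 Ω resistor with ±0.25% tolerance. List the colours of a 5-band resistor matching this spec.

violet, violet, yellow, gold, blue

77.4 Ω = 774 × 10^-1.
7 → violet
7 → violet
4 → yellow
Multiplier 10^-1 → gold.
±0.25% tolerance → blue.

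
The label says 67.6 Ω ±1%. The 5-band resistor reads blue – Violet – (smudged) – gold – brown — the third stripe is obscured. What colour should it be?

blue

67.6 Ω = 676 × 10^-1.
The third band gives digit 6 of the significand, and 6 is blue.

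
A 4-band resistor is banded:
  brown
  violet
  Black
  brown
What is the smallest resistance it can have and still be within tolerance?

16.83 Ω

Brown → 1 (first significant figure)
Violet → 7 (second significant figure)
Black → ×1 multiplier
Brown → ±1% tolerance
17 × 1 = 17 Ω
Smallest = 17 × (1 − 1/100) = 16.83 Ω.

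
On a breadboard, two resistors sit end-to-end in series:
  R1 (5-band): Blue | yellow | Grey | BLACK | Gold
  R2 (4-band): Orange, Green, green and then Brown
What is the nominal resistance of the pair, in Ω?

3500648 Ω

R1: blue, yellow, grey → 648; black ×1 → 648 Ω.
R2: orange, green → 35; green ×10^5 → 3500000 Ω.
Series: 648 + 3500000 = 3500648 Ω.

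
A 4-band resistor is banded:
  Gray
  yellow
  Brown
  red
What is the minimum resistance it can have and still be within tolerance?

823.2 Ω

Grey → 8 (first significant figure)
Yellow → 4 (second significant figure)
Brown → ×10 multiplier
Red → ±2% tolerance
84 × 10 = 840 Ω
Minimum = 840 × (1 − 2/100) = 823.2 Ω.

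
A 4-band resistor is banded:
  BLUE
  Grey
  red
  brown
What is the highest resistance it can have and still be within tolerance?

6868 Ω

Blue → 6 (first significant figure)
Grey → 8 (second significant figure)
Red → ×10^2 multiplier
Brown → ±1% tolerance
68 × 100 = 6800 Ω
Highest = 6800 × (1 + 1/100) = 6868 Ω.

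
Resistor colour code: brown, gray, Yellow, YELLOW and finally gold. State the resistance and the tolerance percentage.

1840000 Ω ±5%

Brown → 1 (first significant figure)
Grey → 8 (second significant figure)
Yellow → 4 (third significant figure)
Yellow → ×10^4 multiplier
Gold → ±5% tolerance
184 × 10000 = 1840000 Ω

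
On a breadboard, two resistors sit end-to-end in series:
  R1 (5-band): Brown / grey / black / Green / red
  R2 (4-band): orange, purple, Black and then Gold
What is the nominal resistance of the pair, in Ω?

18000037 Ω

R1: brown, grey, black → 180; green ×10^5 → 18000000 Ω.
R2: orange, violet → 37; black ×1 → 37 Ω.
Series: 18000000 + 37 = 18000037 Ω.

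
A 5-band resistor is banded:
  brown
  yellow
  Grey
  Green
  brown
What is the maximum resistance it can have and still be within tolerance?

Brown → 1 (first significant figure)
Yellow → 4 (second significant figure)
Grey → 8 (third significant figure)
Green → ×10^5 multiplier
Brown → ±1% tolerance
148 × 100000 = 14800000 Ω
Maximum = 14800000 × (1 + 1/100) = 14948000 Ω.

14948000 Ω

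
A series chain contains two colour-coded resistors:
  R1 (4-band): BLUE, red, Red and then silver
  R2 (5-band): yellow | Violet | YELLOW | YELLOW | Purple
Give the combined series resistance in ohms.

4746200 Ω

R1: blue, red → 62; red ×10^2 → 6200 Ω.
R2: yellow, violet, yellow → 474; yellow ×10^4 → 4740000 Ω.
Series: 6200 + 4740000 = 4746200 Ω.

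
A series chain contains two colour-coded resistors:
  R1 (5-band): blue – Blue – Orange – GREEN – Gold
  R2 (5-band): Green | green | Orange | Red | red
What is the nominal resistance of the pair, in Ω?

66355300 Ω

R1: blue, blue, orange → 663; green ×10^5 → 66300000 Ω.
R2: green, green, orange → 553; red ×10^2 → 55300 Ω.
Series: 66300000 + 55300 = 66355300 Ω.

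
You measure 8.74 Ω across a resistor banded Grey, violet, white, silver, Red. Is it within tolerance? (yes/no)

Grey → 8 (first significant figure)
Violet → 7 (second significant figure)
White → 9 (third significant figure)
Silver → ×0.01 multiplier
Red → ±2% tolerance
879 × 0.01 = 8.79 Ω
Allowed range: 8.6142 Ω to 8.9658 Ω.
8.74 Ω lies inside that range.

yes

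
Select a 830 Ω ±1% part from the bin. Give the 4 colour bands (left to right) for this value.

830 Ω = 83 × 10^1.
8 → grey
3 → orange
Multiplier 10^1 → brown.
±1% tolerance → brown.

grey, orange, brown, brown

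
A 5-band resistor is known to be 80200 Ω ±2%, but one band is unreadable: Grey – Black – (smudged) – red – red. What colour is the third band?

red

80200 Ω = 802 × 10^2.
The third band gives digit 2 of the significand, and 2 is red.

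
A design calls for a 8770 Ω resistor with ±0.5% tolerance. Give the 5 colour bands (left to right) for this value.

grey, violet, violet, brown, green

8770 Ω = 877 × 10^1.
8 → grey
7 → violet
7 → violet
Multiplier 10^1 → brown.
±0.5% tolerance → green.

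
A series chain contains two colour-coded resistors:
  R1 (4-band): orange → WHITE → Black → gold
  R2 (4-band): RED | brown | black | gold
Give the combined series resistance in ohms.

60 Ω

R1: orange, white → 39; black ×1 → 39 Ω.
R2: red, brown → 21; black ×1 → 21 Ω.
Series: 39 + 21 = 60 Ω.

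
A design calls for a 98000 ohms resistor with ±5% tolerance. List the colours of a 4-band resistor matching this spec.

white, grey, orange, gold

98000 Ω = 98 × 10^3.
9 → white
8 → grey
Multiplier 10^3 → orange.
±5% tolerance → gold.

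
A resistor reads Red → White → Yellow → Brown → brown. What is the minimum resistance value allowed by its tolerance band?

Red → 2 (first significant figure)
White → 9 (second significant figure)
Yellow → 4 (third significant figure)
Brown → ×10 multiplier
Brown → ±1% tolerance
294 × 10 = 2940 Ω
Minimum = 2940 × (1 − 1/100) = 2910.6 Ω.

2910.6 Ω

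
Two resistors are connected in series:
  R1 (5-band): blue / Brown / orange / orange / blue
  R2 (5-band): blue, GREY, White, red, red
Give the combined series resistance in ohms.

681900 Ω

R1: blue, brown, orange → 613; orange ×10^3 → 613000 Ω.
R2: blue, grey, white → 689; red ×10^2 → 68900 Ω.
Series: 613000 + 68900 = 681900 Ω.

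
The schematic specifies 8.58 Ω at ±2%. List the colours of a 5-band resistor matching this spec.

8.58 Ω = 858 × 10^-2.
8 → grey
5 → green
8 → grey
Multiplier 10^-2 → silver.
±2% tolerance → red.

grey, green, grey, silver, red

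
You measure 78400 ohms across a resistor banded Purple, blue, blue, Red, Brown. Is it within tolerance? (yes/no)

Violet → 7 (first significant figure)
Blue → 6 (second significant figure)
Blue → 6 (third significant figure)
Red → ×10^2 multiplier
Brown → ±1% tolerance
766 × 100 = 76600 Ω
Allowed range: 75834 Ω to 77366 Ω.
78400 ohms lies outside that range.

no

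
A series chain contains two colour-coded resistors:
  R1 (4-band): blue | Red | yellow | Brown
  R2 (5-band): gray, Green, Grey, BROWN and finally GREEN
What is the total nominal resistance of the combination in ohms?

R1: blue, red → 62; yellow ×10^4 → 620000 Ω.
R2: grey, green, grey → 858; brown ×10 → 8580 Ω.
Series: 620000 + 8580 = 628580 Ω.

628580 Ω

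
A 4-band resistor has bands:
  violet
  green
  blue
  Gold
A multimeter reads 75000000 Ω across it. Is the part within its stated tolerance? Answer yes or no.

Violet → 7 (first significant figure)
Green → 5 (second significant figure)
Blue → ×10^6 multiplier
Gold → ±5% tolerance
75 × 1000000 = 75000000 Ω
Allowed range: 71250000 Ω to 78750000 Ω.
75000000 Ω lies inside that range.

yes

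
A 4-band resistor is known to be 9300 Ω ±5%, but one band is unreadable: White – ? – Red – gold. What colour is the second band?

orange

9300 Ω = 93 × 10^2.
The second band gives digit 3 of the significand, and 3 is orange.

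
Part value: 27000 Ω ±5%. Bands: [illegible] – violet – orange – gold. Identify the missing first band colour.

27000 Ω = 27 × 10^3.
The first band gives digit 2 of the significand, and 2 is red.

red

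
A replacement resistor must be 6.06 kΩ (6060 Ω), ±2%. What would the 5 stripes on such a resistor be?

blue, black, blue, brown, red

6060 Ω = 606 × 10^1.
6 → blue
0 → black
6 → blue
Multiplier 10^1 → brown.
±2% tolerance → red.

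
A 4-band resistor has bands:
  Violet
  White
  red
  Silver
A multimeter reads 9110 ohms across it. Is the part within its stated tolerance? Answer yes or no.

no

Violet → 7 (first significant figure)
White → 9 (second significant figure)
Red → ×10^2 multiplier
Silver → ±10% tolerance
79 × 100 = 7900 Ω
Allowed range: 7110 Ω to 8690 Ω.
9110 ohms lies outside that range.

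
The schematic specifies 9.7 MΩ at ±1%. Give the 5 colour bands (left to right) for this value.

white, violet, black, yellow, brown

9700000 Ω = 970 × 10^4.
9 → white
7 → violet
0 → black
Multiplier 10^4 → yellow.
±1% tolerance → brown.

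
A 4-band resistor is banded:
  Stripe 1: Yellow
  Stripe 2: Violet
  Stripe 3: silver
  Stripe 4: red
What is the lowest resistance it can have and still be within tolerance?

0.4606 Ω

Yellow → 4 (first significant figure)
Violet → 7 (second significant figure)
Silver → ×0.01 multiplier
Red → ±2% tolerance
47 × 0.01 = 0.47 Ω
Lowest = 0.47 × (1 − 2/100) = 0.4606 Ω.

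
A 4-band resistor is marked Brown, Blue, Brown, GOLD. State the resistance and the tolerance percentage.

Brown → 1 (first significant figure)
Blue → 6 (second significant figure)
Brown → ×10 multiplier
Gold → ±5% tolerance
16 × 10 = 160 Ω

160 Ω ±5%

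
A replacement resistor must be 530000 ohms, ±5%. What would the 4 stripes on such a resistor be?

530000 Ω = 53 × 10^4.
5 → green
3 → orange
Multiplier 10^4 → yellow.
±5% tolerance → gold.

green, orange, yellow, gold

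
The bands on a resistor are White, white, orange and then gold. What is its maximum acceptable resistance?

White → 9 (first significant figure)
White → 9 (second significant figure)
Orange → ×10^3 multiplier
Gold → ±5% tolerance
99 × 1000 = 99000 Ω
Maximum = 99000 × (1 + 5/100) = 103950 Ω.

103950 Ω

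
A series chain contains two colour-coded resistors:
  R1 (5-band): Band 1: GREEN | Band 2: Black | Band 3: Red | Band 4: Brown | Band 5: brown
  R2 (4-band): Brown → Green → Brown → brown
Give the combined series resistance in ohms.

R1: green, black, red → 502; brown ×10 → 5020 Ω.
R2: brown, green → 15; brown ×10 → 150 Ω.
Series: 5020 + 150 = 5170 Ω.

5170 Ω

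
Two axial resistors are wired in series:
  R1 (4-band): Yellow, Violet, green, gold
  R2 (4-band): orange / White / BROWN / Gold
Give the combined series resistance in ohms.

R1: yellow, violet → 47; green ×10^5 → 4700000 Ω.
R2: orange, white → 39; brown ×10 → 390 Ω.
Series: 4700000 + 390 = 4700390 Ω.

4700390 Ω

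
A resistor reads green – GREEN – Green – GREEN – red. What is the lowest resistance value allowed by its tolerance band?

54390000 Ω

Green → 5 (first significant figure)
Green → 5 (second significant figure)
Green → 5 (third significant figure)
Green → ×10^5 multiplier
Red → ±2% tolerance
555 × 100000 = 55500000 Ω
Lowest = 55500000 × (1 − 2/100) = 54390000 Ω.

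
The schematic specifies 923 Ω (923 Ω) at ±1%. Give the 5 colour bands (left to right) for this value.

923 Ω = 923 × 10^0.
9 → white
2 → red
3 → orange
Multiplier 10^0 → black.
±1% tolerance → brown.

white, red, orange, black, brown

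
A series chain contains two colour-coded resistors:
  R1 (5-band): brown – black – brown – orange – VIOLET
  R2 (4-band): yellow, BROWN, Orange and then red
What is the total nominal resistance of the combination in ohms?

142000 Ω

R1: brown, black, brown → 101; orange ×10^3 → 101000 Ω.
R2: yellow, brown → 41; orange ×10^3 → 41000 Ω.
Series: 101000 + 41000 = 142000 Ω.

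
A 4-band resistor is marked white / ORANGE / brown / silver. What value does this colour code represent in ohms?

930 Ω

White → 9 (first significant figure)
Orange → 3 (second significant figure)
Brown → ×10 multiplier
93 × 10 = 930 Ω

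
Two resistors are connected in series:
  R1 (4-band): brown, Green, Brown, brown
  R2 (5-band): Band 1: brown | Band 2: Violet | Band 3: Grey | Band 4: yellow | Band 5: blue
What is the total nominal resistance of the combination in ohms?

1780150 Ω

R1: brown, green → 15; brown ×10 → 150 Ω.
R2: brown, violet, grey → 178; yellow ×10^4 → 1780000 Ω.
Series: 150 + 1780000 = 1780150 Ω.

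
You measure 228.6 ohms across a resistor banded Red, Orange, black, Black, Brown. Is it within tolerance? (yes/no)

yes

Red → 2 (first significant figure)
Orange → 3 (second significant figure)
Black → 0 (third significant figure)
Black → ×1 multiplier
Brown → ±1% tolerance
230 × 1 = 230 Ω
Allowed range: 227.7 Ω to 232.3 Ω.
228.6 ohms lies inside that range.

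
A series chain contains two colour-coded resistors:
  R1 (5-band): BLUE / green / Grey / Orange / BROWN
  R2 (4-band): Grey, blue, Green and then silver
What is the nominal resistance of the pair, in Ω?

R1: blue, green, grey → 658; orange ×10^3 → 658000 Ω.
R2: grey, blue → 86; green ×10^5 → 8600000 Ω.
Series: 658000 + 8600000 = 9258000 Ω.

9258000 Ω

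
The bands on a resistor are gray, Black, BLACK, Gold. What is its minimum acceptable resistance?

Grey → 8 (first significant figure)
Black → 0 (second significant figure)
Black → ×1 multiplier
Gold → ±5% tolerance
80 × 1 = 80 Ω
Minimum = 80 × (1 − 5/100) = 76 Ω.

76 Ω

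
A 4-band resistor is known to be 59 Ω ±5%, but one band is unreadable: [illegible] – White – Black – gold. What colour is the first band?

green

59 Ω = 59 × 10^0.
The first band gives digit 5 of the significand, and 5 is green.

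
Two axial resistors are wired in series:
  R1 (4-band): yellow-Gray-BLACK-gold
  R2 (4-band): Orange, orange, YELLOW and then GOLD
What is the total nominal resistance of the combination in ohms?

330048 Ω

R1: yellow, grey → 48; black ×1 → 48 Ω.
R2: orange, orange → 33; yellow ×10^4 → 330000 Ω.
Series: 48 + 330000 = 330048 Ω.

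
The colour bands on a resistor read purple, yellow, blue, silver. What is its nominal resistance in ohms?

74000000 Ω

Violet → 7 (first significant figure)
Yellow → 4 (second significant figure)
Blue → ×10^6 multiplier
74 × 1000000 = 74000000 Ω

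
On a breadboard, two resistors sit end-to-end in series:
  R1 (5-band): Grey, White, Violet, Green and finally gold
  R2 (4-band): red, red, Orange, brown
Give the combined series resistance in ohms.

R1: grey, white, violet → 897; green ×10^5 → 89700000 Ω.
R2: red, red → 22; orange ×10^3 → 22000 Ω.
Series: 89700000 + 22000 = 89722000 Ω.

89722000 Ω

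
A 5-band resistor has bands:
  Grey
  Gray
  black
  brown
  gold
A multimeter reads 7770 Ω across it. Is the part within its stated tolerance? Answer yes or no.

Grey → 8 (first significant figure)
Grey → 8 (second significant figure)
Black → 0 (third significant figure)
Brown → ×10 multiplier
Gold → ±5% tolerance
880 × 10 = 8800 Ω
Allowed range: 8360 Ω to 9240 Ω.
7770 Ω lies outside that range.

no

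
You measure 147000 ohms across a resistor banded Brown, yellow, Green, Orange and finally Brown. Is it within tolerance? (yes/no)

Brown → 1 (first significant figure)
Yellow → 4 (second significant figure)
Green → 5 (third significant figure)
Orange → ×10^3 multiplier
Brown → ±1% tolerance
145 × 1000 = 145000 Ω
Allowed range: 143550 Ω to 146450 Ω.
147000 ohms lies outside that range.

no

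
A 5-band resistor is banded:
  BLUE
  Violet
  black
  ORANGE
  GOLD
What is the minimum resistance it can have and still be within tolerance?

636500 Ω

Blue → 6 (first significant figure)
Violet → 7 (second significant figure)
Black → 0 (third significant figure)
Orange → ×10^3 multiplier
Gold → ±5% tolerance
670 × 1000 = 670000 Ω
Minimum = 670000 × (1 − 5/100) = 636500 Ω.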